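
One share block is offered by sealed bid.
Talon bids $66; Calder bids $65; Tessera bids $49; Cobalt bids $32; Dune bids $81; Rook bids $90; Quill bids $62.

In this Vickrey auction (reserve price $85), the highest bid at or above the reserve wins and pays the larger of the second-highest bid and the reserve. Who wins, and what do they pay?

Rook pays $85

Vickrey auction (reserve price $85): the highest bid at or above the reserve wins and pays the larger of the second-highest bid and the reserve.
Bids in order: 90 (Rook) > 81 (Dune) > 66 (Talon) > 65 (Calder) > 62 (Quill) > 49 (Tessera) > …
Rook has the top bid at or above the reserve ($90).
Second-highest bid $81 is below the reserve $85, so the reserve binds → payment $85.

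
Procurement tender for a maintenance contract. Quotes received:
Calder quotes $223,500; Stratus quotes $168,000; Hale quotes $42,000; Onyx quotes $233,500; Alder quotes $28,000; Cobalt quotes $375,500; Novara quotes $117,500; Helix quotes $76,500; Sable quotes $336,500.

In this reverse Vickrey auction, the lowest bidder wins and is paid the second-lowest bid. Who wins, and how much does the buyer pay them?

Alder is paid $42,000

Sorting bids: 28,000 (Alder) < 42,000 (Hale) < 76,500 (Helix) < 117,500 (Novara) < 168,000 (Stratus) < 223,500 (Calder) < …
Alder wins with the lowest bid; price is set by the runner-up at $42,000.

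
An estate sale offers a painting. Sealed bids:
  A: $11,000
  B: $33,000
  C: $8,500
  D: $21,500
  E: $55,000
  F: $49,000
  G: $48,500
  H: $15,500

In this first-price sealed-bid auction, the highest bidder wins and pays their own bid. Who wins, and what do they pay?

E pays $55,000

Rule: the highest bidder wins and pays their own bid.
Sorting bids: 55,000 (E) > 49,000 (F) > 48,500 (G) > 33,000 (B) > 21,500 (D) > 15,500 (H) > …
E has the highest bid and pays exactly that: $55,000.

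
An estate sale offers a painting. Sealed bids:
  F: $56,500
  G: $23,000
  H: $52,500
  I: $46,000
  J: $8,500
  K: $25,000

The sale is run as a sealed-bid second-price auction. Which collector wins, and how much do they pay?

Sealed-bid second-price auction: the highest bidder wins and pays the second-highest bid.
Sorting bids: 56,500 (F) > 52,500 (H) > 46,000 (I) > 25,000 (K) > 23,000 (G) > 8,500 (J)
F is highest; pays the second-highest bid, $52,500.

F pays $52,500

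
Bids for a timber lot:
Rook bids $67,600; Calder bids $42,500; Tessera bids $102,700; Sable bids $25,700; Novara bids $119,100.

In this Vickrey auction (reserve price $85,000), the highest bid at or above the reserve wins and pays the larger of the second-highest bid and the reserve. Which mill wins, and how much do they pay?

Novara pays $102,700

Bids in order: 119,100 (Novara) > 102,700 (Tessera) > 67,600 (Rook) > 42,500 (Calder) > 25,700 (Sable)
Novara has the top bid at or above the reserve ($119,100).
Second-highest bid $102,700 exceeds the reserve $85,000 → payment $102,700.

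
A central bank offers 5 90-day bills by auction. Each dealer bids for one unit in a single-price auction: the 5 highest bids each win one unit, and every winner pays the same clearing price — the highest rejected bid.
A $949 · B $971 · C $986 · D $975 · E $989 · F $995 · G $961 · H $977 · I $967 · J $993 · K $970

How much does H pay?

H pays $975

Sorting: 995 (F), 993 (J), 989 (E), 986 (C), 977 (H), 975 (D), 971 (B), …
The 5 highest are F, J, E, C, H.
First losing bid is D's $975, which sets the uniform price.
H wins → pays $975.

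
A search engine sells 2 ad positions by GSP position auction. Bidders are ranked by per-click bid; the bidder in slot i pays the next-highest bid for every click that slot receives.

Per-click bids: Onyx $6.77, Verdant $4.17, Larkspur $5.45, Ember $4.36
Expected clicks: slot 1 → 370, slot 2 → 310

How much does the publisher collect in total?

Total revenue: $3368.10

Ranked by bid: $6.77 (Onyx) > $5.45 (Larkspur) > $4.36 (Ember) > …
Slot 1: Onyx pays $5.45 × 370 = $2016.50
Slot 2: Larkspur pays $4.36 × 310 = $1351.60
Total = $3368.10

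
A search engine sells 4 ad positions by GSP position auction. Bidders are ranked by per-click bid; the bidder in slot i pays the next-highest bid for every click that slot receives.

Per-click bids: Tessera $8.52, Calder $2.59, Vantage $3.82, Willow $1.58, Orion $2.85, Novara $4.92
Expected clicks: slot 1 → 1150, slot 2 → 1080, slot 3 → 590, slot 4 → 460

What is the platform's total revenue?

Sorting advertisers: $8.52 (Tessera) > $4.92 (Novara) > $3.82 (Vantage) > $2.85 (Orion) > $2.59 (Calder) > …
Slot 1: Tessera pays $4.92 × 1150 = $5658.00
Slot 2: Novara pays $3.82 × 1080 = $4125.60
Slot 3: Vantage pays $2.85 × 590 = $1681.50
Slot 4: Orion pays $2.59 × 460 = $1191.40
Total = $12656.50

Total revenue: $12656.50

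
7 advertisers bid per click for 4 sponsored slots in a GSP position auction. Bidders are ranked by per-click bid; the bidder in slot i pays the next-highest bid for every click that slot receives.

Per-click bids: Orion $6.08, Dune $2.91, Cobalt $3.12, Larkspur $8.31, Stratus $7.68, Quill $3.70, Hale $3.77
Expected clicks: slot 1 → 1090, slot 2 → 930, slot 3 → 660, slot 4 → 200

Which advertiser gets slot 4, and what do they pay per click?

Per-click bids in order: $8.31 (Larkspur) > $7.68 (Stratus) > $6.08 (Orion) > $3.77 (Hale) > $3.70 (Quill) > …
Slot 4 goes to the fourth-ranked bidder, Hale, who pays the next bid down: $3.70/click.

Hale; $3.70 per click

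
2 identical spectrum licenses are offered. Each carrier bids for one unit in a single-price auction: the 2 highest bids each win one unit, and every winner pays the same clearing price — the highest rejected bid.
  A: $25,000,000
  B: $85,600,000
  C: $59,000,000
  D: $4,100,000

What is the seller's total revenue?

Bids ranked high→low: 85,600,000 (B), 59,000,000 (C), 25,000,000 (A), 4,100,000 (D)
Winners (2 units): B, C.
First losing bid is A's $25,000,000, which sets the uniform price.
Total revenue = 2 × $25,000,000 = $50,000,000.

Total revenue: $50,000,000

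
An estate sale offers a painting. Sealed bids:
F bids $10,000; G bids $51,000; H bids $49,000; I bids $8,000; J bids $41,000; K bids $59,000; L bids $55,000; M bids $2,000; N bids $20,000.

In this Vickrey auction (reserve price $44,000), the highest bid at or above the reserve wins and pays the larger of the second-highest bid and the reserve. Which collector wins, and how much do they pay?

K pays $55,000

Vickrey auction (reserve price $44,000): the highest bid at or above the reserve wins and pays the larger of the second-highest bid and the reserve.
Sorting bids: 59,000 (K) > 55,000 (L) > 51,000 (G) > 49,000 (H) > 41,000 (J) > 20,000 (N) > …
K has the top bid at or above the reserve ($59,000).
max(second-highest $55,000, reserve $44,000) = $55,000; the reserve does not bind.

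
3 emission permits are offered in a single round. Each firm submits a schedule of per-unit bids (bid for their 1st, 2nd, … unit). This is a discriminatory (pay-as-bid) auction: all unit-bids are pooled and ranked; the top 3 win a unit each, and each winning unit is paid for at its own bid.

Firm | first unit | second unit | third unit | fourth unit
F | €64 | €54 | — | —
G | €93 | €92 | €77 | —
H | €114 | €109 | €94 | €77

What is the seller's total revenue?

Merging the schedules and taking the best 3: 114 (H-1), 109 (H-2), 94 (H-3)
Next rejected bid: €93 (not a price — pay-as-bid).
Each winning unit pays its own bid.
Revenue = 114 + 109 + 94 = €317.

Total revenue: €317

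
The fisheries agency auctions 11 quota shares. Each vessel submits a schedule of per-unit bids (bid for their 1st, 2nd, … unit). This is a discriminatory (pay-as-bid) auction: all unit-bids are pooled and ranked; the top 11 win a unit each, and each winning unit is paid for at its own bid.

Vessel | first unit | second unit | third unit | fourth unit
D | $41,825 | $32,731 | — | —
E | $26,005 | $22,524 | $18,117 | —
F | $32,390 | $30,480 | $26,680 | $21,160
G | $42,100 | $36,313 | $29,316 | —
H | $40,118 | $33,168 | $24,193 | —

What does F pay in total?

Pooled unit-bids ranked (top 11): 42,100 (G-1), 41,825 (D-1), 40,118 (H-1), 36,313 (G-2), 33,168 (H-2), 32,731 (D-2), 32,390 (F-1), 30,480 (F-2), 29,316 (G-3), 26,680 (F-3), 26,005 (E-1)
Next rejected bid: $24,193 (not a price — pay-as-bid).
F's winning unit-bids: 32,390 + 30,480 + 26,680 = $89,550.

F pays $89,550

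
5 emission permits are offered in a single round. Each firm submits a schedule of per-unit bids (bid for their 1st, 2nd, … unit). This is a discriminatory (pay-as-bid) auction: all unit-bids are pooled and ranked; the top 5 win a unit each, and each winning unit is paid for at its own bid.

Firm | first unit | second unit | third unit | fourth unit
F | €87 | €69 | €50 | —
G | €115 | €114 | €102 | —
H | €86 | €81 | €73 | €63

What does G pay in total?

G pays €331

Pooled unit-bids ranked (top 5): 115 (G-1), 114 (G-2), 102 (G-3), 87 (F-1), 86 (H-1)
Next rejected bid: €81 (not a price — pay-as-bid).
G's winning unit-bids: 115 + 114 + 102 = €331.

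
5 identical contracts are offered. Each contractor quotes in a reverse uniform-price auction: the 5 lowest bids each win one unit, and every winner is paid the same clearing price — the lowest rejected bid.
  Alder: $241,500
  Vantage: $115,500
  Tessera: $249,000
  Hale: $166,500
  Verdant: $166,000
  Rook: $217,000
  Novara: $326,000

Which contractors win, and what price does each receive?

Vantage, Verdant, Hale, Rook, Alder; each is paid $249,000

Sorting: 115,500 (Vantage), 166,000 (Verdant), 166,500 (Hale), 217,000 (Rook), 241,500 (Alder), 249,000 (Tessera), 326,000 (Novara)
The 5 lowest are Vantage, Verdant, Hale, Rook, Alder.
Clearing price = lowest rejected bid = $249,000.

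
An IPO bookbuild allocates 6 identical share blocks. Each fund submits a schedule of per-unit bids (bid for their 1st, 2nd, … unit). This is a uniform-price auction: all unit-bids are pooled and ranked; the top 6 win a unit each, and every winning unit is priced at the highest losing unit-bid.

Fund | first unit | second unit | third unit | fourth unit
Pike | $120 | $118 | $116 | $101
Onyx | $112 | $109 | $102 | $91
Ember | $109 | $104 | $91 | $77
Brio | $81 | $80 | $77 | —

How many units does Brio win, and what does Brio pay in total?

All unit-bids, highest first — top 6: 120 (Pike-1), 118 (Pike-2), 116 (Pike-3), 112 (Onyx-1), 109 (Onyx-2), 109 (Ember-1)
First bid not allocated: $104.
Brio wins 0 unit(s) at $104 each.

Brio: 0 units, pays $0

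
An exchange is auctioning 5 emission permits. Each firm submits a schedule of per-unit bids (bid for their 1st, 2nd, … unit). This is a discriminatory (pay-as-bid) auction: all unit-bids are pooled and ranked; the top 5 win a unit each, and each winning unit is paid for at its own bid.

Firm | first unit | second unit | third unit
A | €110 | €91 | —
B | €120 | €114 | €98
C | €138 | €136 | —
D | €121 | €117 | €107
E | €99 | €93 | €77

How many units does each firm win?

B 1, C 2, D 2

All unit-bids, highest first — top 5: 138 (C-1), 136 (C-2), 121 (D-1), 120 (B-1), 117 (D-2)
Next rejected bid: €114 (not a price — pay-as-bid).
Allocation: B 1, C 2, D 2.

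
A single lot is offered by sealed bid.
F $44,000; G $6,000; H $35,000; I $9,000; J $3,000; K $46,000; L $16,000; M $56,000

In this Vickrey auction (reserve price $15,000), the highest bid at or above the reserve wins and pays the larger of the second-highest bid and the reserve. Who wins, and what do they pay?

Vickrey auction (reserve price $15,000): the highest bid at or above the reserve wins and pays the larger of the second-highest bid and the reserve.
Bids ranked: 56,000 (M) > 46,000 (K) > 44,000 (F) > 35,000 (H) > 16,000 (L) > 9,000 (I) > …
M has the top bid at or above the reserve ($56,000).
Second-highest bid $46,000 exceeds the reserve $15,000 → payment $46,000.

M pays $46,000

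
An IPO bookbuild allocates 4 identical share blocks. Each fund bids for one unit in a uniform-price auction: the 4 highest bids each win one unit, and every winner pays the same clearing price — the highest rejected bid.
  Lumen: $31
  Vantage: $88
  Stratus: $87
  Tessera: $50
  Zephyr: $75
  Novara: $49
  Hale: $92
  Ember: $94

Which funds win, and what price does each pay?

Bids ranked high→low: 94 (Ember), 92 (Hale), 88 (Vantage), 87 (Stratus), 75 (Zephyr), 50 (Tessera), …
Winners (4 units): Ember, Hale, Vantage, Stratus.
First losing bid is Zephyr's $75, which sets the uniform price.

Ember, Hale, Vantage, Stratus; each pays $75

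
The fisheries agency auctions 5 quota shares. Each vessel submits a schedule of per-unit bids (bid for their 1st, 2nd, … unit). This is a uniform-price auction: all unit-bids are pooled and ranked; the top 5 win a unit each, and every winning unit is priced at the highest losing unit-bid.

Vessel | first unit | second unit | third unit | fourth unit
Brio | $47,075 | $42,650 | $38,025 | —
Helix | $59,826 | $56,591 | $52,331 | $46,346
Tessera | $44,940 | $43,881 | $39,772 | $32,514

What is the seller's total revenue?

Total revenue: $224,700

All unit-bids, highest first — top 5: 59,826 (Helix-1), 56,591 (Helix-2), 52,331 (Helix-3), 47,075 (Brio-1), 46,346 (Helix-4)
Highest rejected unit-bid = $44,940.
Allocation: Brio 1, Helix 4. Every unit priced at $44,940.
Revenue = 5 × 44,940 = $224,700.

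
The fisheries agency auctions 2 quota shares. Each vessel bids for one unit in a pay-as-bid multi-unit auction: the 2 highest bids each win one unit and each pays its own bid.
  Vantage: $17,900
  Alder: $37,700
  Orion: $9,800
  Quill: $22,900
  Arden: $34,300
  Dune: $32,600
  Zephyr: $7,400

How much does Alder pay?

Alder pays $37,700

Sorting: 37,700 (Alder), 34,300 (Arden), 32,600 (Dune), 22,900 (Quill), …
The 2 highest are Alder, Arden.
Alder wins → own bid $37,700.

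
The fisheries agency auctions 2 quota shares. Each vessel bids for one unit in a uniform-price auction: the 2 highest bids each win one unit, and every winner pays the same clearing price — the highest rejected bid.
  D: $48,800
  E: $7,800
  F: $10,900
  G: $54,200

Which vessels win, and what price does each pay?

G, D; each pays $10,900

Sorting: 54,200 (G), 48,800 (D), 10,900 (F), 7,800 (E)
Top 2: G, D.
Clearing price = highest rejected bid = $10,900.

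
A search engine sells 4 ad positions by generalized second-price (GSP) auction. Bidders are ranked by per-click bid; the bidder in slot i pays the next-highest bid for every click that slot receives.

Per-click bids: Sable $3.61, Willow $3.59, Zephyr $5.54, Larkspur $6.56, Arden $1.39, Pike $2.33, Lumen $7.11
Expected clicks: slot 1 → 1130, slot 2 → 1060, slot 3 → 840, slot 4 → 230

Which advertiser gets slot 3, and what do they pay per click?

Zephyr; $3.61 per click

Ranked by bid: $7.11 (Lumen) > $6.56 (Larkspur) > $5.54 (Zephyr) > $3.61 (Sable) > $3.59 (Willow) > …
Slot 3 goes to the third-ranked bidder, Zephyr, who pays the next bid down: $3.61/click.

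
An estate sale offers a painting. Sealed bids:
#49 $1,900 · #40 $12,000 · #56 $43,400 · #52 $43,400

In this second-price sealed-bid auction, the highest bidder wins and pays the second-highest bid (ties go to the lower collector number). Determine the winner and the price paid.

Bids ranked: 43,400 (#52) > 43,400 (#56) > 12,000 (#40) > 1,900 (#49)
#52 and #56 tie at $43,400; tie-break gives it to #52.
Second-price: #52 pays #56's bid of $43,400.

#52 pays $43,400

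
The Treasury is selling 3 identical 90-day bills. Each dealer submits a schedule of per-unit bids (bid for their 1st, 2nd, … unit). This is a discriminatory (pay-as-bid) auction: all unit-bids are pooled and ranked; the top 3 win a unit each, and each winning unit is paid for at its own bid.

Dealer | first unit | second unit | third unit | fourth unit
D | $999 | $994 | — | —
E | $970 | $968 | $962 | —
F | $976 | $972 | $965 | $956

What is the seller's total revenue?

All unit-bids, highest first — top 3: 999 (D-1), 994 (D-2), 976 (F-1)
Next rejected bid: $972 (not a price — pay-as-bid).
Each winning unit pays its own bid.
Revenue = 999 + 994 + 976 = $2,969.

Total revenue: $2,969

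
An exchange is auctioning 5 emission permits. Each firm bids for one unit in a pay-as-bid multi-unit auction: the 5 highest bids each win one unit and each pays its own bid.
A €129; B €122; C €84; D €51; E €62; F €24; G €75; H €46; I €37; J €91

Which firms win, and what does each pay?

A €129, B €122, J €91, C €84, G €75

Sorting: 129 (A), 122 (B), 91 (J), 84 (C), 75 (G), 62 (E), 51 (D), …
Top 5: A, B, J, C, G.
Each winner pays its own bid: A €129, B €122, J €91, C €84, G €75.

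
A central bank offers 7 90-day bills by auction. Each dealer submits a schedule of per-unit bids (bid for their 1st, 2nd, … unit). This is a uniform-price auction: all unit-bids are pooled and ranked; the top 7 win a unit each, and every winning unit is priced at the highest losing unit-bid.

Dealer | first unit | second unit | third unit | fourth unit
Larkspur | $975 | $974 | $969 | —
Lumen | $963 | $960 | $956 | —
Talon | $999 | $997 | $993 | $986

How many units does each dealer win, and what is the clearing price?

All unit-bids, highest first — top 7: 999 (Talon-1), 997 (Talon-2), 993 (Talon-3), 986 (Talon-4), 975 (Larkspur-1), 974 (Larkspur-2), 969 (Larkspur-3)
Highest rejected unit-bid = $963.
Allocation: Larkspur 3, Talon 4.

Larkspur 3, Talon 4; clearing price $963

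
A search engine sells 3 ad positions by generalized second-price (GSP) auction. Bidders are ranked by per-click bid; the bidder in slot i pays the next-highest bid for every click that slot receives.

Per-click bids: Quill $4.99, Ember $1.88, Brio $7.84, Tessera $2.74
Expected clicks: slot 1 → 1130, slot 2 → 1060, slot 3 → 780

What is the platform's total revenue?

Ranked by bid: $7.84 (Brio) > $4.99 (Quill) > $2.74 (Tessera) > $1.88 (Ember)
Slot 1: Brio pays $4.99 × 1130 = $5638.70
Slot 2: Quill pays $2.74 × 1060 = $2904.40
Slot 3: Tessera pays $1.88 × 780 = $1466.40
Total = $10009.50

Total revenue: $10009.50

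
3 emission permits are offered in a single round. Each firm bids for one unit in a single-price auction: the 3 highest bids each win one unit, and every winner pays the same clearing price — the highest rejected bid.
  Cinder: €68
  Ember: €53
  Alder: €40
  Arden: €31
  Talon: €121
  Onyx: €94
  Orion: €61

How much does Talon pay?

Sorting: 121 (Talon), 94 (Onyx), 68 (Cinder), 61 (Orion), 53 (Ember), …
Top 3: Talon, Onyx, Cinder.
Highest unsuccessful bid: €61 → clearing price.
Talon wins → pays €61.

Talon pays €61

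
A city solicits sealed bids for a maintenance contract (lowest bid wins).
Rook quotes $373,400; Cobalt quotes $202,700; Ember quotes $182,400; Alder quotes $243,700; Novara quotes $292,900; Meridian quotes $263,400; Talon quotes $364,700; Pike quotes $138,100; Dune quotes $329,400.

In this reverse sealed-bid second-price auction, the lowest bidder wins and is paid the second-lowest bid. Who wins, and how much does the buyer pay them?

Bids in order: 138,100 (Pike) < 182,400 (Ember) < 202,700 (Cobalt) < 243,700 (Alder) < 263,400 (Meridian) < 292,900 (Novara) < …
Pike is lowest; is paid the second-lowest bid, $182,400.

Pike is paid $182,400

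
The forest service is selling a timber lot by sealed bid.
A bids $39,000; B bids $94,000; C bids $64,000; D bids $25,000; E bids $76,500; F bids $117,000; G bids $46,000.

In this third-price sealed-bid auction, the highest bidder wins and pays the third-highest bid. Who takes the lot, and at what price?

Third-price sealed-bid auction: the highest bidder wins and pays the third-highest bid.
Bids in order: 117,000 (F) > 94,000 (B) > 76,500 (E) > 64,000 (C) > 46,000 (G) > 39,000 (A) > …
F wins; payment is bid #3 in the ranking = $76,500.

F pays $76,500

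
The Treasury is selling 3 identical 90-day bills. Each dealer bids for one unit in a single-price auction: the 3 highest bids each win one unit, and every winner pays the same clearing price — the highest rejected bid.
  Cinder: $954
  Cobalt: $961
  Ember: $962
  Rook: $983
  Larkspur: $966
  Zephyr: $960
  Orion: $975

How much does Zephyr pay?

Ordering the bids: 983 (Rook), 975 (Orion), 966 (Larkspur), 962 (Ember), 961 (Cobalt), …
Top 3: Rook, Orion, Larkspur.
First losing bid is Ember's $962, which sets the uniform price.
Zephyr does not win → pays $0.

Zephyr pays $0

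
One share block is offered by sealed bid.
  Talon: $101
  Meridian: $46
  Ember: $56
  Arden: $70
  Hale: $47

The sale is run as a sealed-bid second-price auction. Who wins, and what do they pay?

Talon pays $70

Rule: the highest bidder wins and pays the second-highest bid.
Bids ranked: 101 (Talon) > 70 (Arden) > 56 (Ember) > 47 (Hale) > 46 (Meridian)
Second-price: Talon pays Arden's bid of $70.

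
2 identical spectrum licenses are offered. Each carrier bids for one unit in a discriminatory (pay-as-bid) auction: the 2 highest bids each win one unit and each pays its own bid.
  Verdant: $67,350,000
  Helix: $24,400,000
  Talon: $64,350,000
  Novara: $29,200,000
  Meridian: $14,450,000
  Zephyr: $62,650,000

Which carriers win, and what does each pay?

Sorting: 67,350,000 (Verdant), 64,350,000 (Talon), 62,650,000 (Zephyr), 29,200,000 (Novara), …
Top 2: Verdant, Talon.
Each winner pays its own bid: Verdant $67,350,000, Talon $64,350,000.

Verdant $67,350,000, Talon $64,350,000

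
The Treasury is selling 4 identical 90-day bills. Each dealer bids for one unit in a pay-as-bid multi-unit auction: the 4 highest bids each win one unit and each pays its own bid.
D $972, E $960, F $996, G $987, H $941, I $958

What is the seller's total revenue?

Total revenue: $3,915

Bids ranked high→low: 996 (F), 987 (G), 972 (D), 960 (E), 958 (I), 941 (H)
The 4 highest are F, G, D, E.
Total revenue = 996 + 987 + 972 + 960 = $3,915.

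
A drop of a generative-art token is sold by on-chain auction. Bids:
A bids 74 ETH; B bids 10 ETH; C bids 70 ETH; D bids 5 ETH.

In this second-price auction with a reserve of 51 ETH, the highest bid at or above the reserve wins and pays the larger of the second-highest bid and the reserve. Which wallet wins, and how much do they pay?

A pays 70 ETH

Second-price auction with a reserve of 51 ETH: the highest bid at or above the reserve wins and pays the larger of the second-highest bid and the reserve.
Bids in order: 74 (A) > 70 (C) > 10 (B) > 5 (D)
Highest eligible bid: A at 74 ETH.
max(second-highest 70 ETH, reserve 51 ETH) = 70 ETH; the reserve does not bind.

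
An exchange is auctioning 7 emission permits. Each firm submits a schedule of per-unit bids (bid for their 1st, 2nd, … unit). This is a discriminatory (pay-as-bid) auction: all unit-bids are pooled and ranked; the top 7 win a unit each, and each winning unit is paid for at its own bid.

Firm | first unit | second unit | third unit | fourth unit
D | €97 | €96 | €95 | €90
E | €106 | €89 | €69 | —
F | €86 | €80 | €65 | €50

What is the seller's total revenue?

Total revenue: €659

Pooled unit-bids ranked (top 7): 106 (E-1), 97 (D-1), 96 (D-2), 95 (D-3), 90 (D-4), 89 (E-2), 86 (F-1)
Next rejected bid: €80 (not a price — pay-as-bid).
Each winning unit pays its own bid.
Revenue = 106 + 97 + 96 + 95 + 90 + 89 + 86 = €659.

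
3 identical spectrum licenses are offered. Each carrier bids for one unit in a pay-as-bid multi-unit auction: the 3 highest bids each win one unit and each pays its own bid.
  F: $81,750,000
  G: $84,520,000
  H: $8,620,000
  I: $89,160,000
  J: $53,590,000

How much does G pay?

Bids ranked high→low: 89,160,000 (I), 84,520,000 (G), 81,750,000 (F), 53,590,000 (J), 8,620,000 (H)
Winners (3 units): I, G, F.
G wins → own bid $84,520,000.

G pays $84,520,000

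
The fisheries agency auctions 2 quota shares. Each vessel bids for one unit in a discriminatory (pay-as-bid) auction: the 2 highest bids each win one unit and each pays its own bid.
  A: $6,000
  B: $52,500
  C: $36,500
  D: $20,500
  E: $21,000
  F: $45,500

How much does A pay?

A pays $0

Sorting: 52,500 (B), 45,500 (F), 36,500 (C), 21,000 (E), …
Winners (2 units): B, F.
A does not win → $0.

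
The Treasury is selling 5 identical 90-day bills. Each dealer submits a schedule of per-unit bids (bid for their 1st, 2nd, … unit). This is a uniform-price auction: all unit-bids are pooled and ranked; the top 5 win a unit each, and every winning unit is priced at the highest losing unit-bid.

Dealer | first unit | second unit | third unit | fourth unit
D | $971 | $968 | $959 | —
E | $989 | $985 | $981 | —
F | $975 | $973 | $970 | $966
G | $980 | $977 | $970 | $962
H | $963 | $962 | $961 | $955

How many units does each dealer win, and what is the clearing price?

E 3, G 2; clearing price $975

Merging the schedules and taking the best 5: 989 (E-1), 985 (E-2), 981 (E-3), 980 (G-1), 977 (G-2)
Highest rejected unit-bid = $975.
Allocation: E 3, G 2.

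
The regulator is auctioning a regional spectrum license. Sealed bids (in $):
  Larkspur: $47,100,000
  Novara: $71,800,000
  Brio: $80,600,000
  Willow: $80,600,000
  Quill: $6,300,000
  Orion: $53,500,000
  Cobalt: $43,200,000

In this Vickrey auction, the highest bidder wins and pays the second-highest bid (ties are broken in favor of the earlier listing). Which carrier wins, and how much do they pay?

Sorting bids: 80,600,000 (Brio) > 80,600,000 (Willow) > 71,800,000 (Novara) > 53,500,000 (Orion) > 47,100,000 (Larkspur) > 43,200,000 (Cobalt) > …
Tie at $80,600,000 → Brio wins by tie-break.
Second-price: Brio pays Willow's bid of $80,600,000.

Brio pays $80,600,000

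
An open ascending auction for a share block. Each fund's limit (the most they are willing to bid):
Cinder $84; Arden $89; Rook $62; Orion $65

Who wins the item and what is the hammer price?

Limits ranked: 89 (Arden) > 84 (Cinder) > 65 (Orion) > 62 (Rook)
Bidding ends when Cinder exits at $84; Arden takes it.

Arden wins at $84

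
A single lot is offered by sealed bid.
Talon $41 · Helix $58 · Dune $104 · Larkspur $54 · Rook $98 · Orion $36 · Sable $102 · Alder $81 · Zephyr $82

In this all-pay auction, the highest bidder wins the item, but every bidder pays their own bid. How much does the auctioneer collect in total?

Sorting bids: 104 (Dune) > 102 (Sable) > 98 (Rook) > 82 (Zephyr) > 81 (Alder) > 58 (Helix) > …
Dune wins with the top bid; all bids are sunk regardless.
Every bidder forfeits their bid regardless of winning.
Revenue = 41 + 58 + 104 + 54 + 98 + 36 + 102 + 81 + 82 = $656.

Total revenue: $656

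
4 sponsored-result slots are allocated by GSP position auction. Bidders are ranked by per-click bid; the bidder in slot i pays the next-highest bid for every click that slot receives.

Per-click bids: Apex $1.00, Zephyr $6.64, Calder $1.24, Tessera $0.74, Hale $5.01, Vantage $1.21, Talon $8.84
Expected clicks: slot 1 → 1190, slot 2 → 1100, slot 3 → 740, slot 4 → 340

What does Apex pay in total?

Apex pays $0.00

Ranked by bid: $8.84 (Talon) > $6.64 (Zephyr) > $5.01 (Hale) > $1.24 (Calder) > $1.21 (Vantage) > …
Apex ranks below slot 4 → no slot, pays nothing.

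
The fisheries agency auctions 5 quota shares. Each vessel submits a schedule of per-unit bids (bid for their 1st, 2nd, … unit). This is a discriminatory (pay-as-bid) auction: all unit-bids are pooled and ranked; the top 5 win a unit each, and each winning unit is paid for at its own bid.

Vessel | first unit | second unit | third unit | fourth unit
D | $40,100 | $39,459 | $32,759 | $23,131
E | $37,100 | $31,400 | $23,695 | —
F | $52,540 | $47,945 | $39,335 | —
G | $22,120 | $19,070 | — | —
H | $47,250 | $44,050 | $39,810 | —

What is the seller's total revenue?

All unit-bids, highest first — top 5: 52,540 (F-1), 47,945 (F-2), 47,250 (H-1), 44,050 (H-2), 40,100 (D-1)
Next rejected bid: $39,810 (not a price — pay-as-bid).
Each winning unit pays its own bid.
Revenue = 52,540 + 47,945 + 47,250 + 44,050 + 40,100 = $231,885.

Total revenue: $231,885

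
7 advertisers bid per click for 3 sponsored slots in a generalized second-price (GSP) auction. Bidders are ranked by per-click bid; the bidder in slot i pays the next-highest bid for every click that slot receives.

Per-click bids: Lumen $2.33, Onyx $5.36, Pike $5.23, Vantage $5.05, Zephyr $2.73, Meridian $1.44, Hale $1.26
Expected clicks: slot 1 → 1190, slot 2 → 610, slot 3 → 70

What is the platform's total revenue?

Total revenue: $9495.30

Per-click bids in order: $5.36 (Onyx) > $5.23 (Pike) > $5.05 (Vantage) > $2.73 (Zephyr) > …
Slot 1: Onyx pays $5.23 × 1190 = $6223.70
Slot 2: Pike pays $5.05 × 610 = $3080.50
Slot 3: Vantage pays $2.73 × 70 = $191.10
Total = $9495.30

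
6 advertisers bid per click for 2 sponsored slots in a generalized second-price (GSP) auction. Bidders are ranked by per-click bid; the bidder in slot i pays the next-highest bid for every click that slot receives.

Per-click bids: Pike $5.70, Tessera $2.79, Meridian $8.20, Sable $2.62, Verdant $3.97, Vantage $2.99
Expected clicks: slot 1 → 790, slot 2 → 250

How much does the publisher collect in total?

Ranked by bid: $8.20 (Meridian) > $5.70 (Pike) > $3.97 (Verdant) > …
Slot 1: Meridian pays $5.70 × 790 = $4503.00
Slot 2: Pike pays $3.97 × 250 = $992.50
Total = $5495.50

Total revenue: $5495.50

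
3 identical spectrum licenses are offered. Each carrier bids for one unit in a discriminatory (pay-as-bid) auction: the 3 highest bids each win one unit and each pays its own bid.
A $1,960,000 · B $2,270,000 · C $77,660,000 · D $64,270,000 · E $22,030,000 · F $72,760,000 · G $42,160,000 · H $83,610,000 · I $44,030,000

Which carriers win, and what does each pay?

Ordering the bids: 83,610,000 (H), 77,660,000 (C), 72,760,000 (F), 64,270,000 (D), 44,030,000 (I), …
The 3 highest are H, C, F.
Each winner pays its own bid: H $83,610,000, C $77,660,000, F $72,760,000.

H $83,610,000, C $77,660,000, F $72,760,000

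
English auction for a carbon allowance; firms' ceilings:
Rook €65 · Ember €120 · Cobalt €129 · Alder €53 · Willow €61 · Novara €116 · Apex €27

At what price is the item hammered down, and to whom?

Sorting limits: 129 (Cobalt) > 120 (Ember) > 116 (Novara) > 65 (Rook) > 61 (Willow) > 53 (Alder) > …
Bidding ends when Ember exits at €120; Cobalt takes it.

Cobalt wins at €120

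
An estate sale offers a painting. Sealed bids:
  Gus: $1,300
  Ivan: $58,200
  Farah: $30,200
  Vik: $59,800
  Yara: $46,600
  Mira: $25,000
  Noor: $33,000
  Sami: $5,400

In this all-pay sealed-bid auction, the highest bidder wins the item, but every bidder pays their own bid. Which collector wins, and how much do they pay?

Rule: the highest bidder wins the item, but every bidder pays their own bid.
Sorting bids: 59,800 (Vik) > 58,200 (Ivan) > 46,600 (Yara) > 33,000 (Noor) > 30,200 (Farah) > 25,000 (Mira) > …
Vik wins with the top bid; all bids are sunk regardless.

Vik pays $59,800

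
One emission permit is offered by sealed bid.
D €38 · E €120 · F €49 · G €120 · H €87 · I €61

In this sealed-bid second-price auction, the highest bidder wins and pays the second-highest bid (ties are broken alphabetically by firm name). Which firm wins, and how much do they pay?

E pays €120

Rule: the highest bidder wins and pays the second-highest bid.
Sorting bids: 120 (E) > 120 (G) > 87 (H) > 61 (I) > 49 (F) > 38 (D)
Tie at €120 → E wins by tie-break.
E is highest; pays the second-highest bid, €120.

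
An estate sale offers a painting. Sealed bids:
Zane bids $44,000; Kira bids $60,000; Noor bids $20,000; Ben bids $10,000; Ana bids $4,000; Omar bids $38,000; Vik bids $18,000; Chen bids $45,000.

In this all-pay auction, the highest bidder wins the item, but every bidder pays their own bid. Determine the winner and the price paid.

Kira pays $60,000

Rule: the highest bidder wins the item, but every bidder pays their own bid.
Bids in order: 60,000 (Kira) > 45,000 (Chen) > 44,000 (Zane) > 38,000 (Omar) > 20,000 (Noor) > 18,000 (Vik) > …
Kira wins with the top bid; all bids are sunk regardless.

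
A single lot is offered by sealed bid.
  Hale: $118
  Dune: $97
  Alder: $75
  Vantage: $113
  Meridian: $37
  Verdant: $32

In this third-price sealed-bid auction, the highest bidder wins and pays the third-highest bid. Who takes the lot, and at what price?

Bids in order: 118 (Hale) > 113 (Vantage) > 97 (Dune) > 75 (Alder) > 37 (Meridian) > 32 (Verdant)
Hale is highest; pays the third-highest bid, $97.

Hale pays $97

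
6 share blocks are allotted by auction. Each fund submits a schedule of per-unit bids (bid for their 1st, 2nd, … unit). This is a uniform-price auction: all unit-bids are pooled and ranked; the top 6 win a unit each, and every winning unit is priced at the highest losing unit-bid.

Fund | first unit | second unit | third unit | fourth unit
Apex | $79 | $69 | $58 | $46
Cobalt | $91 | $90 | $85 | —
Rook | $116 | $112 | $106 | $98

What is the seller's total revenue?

All unit-bids, highest first — top 6: 116 (Rook-1), 112 (Rook-2), 106 (Rook-3), 98 (Rook-4), 91 (Cobalt-1), 90 (Cobalt-2)
The (k+1)-th unit-bid is $85.
Allocation: Cobalt 2, Rook 4. Every unit priced at $85.
Revenue = 6 × 85 = $510.

Total revenue: $510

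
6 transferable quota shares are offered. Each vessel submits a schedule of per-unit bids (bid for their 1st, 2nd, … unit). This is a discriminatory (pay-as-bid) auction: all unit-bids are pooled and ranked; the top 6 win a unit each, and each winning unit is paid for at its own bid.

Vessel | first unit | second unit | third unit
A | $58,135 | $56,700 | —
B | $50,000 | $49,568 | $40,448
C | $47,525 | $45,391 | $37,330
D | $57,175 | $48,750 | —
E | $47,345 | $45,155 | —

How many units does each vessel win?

All unit-bids, highest first — top 6: 58,135 (A-1), 57,175 (D-1), 56,700 (A-2), 50,000 (B-1), 49,568 (B-2), 48,750 (D-2)
Next rejected bid: $47,525 (not a price — pay-as-bid).
Allocation: A 2, B 2, D 2.

A 2, B 2, D 2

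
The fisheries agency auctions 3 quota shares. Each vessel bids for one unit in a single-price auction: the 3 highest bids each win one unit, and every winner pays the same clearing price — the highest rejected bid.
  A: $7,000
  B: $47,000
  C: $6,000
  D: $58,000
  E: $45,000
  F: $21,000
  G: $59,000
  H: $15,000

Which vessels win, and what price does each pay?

G, D, B; each pays $45,000

Ordering the bids: 59,000 (G), 58,000 (D), 47,000 (B), 45,000 (E), 21,000 (F), …
The 3 highest are G, D, B.
Highest unsuccessful bid: $45,000 → clearing price.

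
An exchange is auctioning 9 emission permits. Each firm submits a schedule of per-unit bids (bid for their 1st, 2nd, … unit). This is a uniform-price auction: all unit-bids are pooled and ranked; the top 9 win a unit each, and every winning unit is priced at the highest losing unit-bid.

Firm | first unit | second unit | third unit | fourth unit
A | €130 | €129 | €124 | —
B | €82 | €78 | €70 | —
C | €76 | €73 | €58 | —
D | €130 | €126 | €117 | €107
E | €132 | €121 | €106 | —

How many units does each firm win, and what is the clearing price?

A 3, D 4, E 2; clearing price €106

Merging the schedules and taking the best 9: 132 (E-1), 130 (A-1), 130 (D-1), 129 (A-2), 126 (D-2), 124 (A-3), 121 (E-2), 117 (D-3), 107 (D-4)
The (k+1)-th unit-bid is €106.
Allocation: A 3, D 4, E 2.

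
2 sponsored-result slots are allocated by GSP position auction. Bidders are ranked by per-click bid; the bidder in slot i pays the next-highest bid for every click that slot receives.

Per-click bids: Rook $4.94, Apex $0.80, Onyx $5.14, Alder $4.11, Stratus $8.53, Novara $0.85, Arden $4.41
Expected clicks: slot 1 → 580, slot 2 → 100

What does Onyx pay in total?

Onyx pays $494.00

Per-click bids in order: $8.53 (Stratus) > $5.14 (Onyx) > $4.94 (Rook) > …
Onyx holds slot 2 → pays next bid $4.94 × 100 clicks = $494.00.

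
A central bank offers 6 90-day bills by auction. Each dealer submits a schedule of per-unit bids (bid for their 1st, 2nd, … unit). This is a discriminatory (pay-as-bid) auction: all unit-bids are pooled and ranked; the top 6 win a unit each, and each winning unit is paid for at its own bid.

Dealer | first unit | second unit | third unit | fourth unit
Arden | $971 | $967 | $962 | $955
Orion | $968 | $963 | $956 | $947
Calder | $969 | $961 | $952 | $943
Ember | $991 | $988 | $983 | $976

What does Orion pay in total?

All unit-bids, highest first — top 6: 991 (Ember-1), 988 (Ember-2), 983 (Ember-3), 976 (Ember-4), 971 (Arden-1), 969 (Calder-1)
Next rejected bid: $968 (not a price — pay-as-bid).
Orion wins no units.

Orion pays $0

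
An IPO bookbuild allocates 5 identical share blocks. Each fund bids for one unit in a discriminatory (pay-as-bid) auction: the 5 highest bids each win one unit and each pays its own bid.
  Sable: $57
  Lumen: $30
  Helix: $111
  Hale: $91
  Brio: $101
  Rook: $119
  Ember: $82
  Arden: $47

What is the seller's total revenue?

Ordering the bids: 119 (Rook), 111 (Helix), 101 (Brio), 91 (Hale), 82 (Ember), 57 (Sable), 47 (Arden), …
Top 5: Rook, Helix, Brio, Hale, Ember.
Total revenue = 119 + 111 + 101 + 91 + 82 = $504.

Total revenue: $504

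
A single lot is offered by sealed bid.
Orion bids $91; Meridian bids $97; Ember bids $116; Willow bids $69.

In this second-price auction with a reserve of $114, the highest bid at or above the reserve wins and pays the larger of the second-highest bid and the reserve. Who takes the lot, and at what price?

Ember pays $114

Second-price auction with a reserve of $114: the highest bid at or above the reserve wins and pays the larger of the second-highest bid and the reserve.
Sorting bids: 116 (Ember) > 97 (Meridian) > 91 (Orion) > 69 (Willow)
Highest eligible bid: Ember at $116.
max(second-highest $97, reserve $114) = $114.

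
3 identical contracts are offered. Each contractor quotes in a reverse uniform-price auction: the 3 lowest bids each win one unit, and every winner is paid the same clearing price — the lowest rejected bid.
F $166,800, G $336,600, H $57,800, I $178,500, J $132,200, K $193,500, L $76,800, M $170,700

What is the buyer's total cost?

Ordering the bids: 57,800 (H), 76,800 (L), 132,200 (J), 166,800 (F), 170,700 (M), …
Lowest 3: H, L, J.
Lowest unsuccessful bid: $166,800 → clearing price.
Total cost = 3 × $166,800 = $500,400.

Total cost: $500,400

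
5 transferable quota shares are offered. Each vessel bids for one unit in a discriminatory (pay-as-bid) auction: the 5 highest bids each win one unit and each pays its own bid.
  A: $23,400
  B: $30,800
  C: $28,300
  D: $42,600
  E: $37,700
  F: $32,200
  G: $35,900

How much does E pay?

E pays $37,700

Sorting: 42,600 (D), 37,700 (E), 35,900 (G), 32,200 (F), 30,800 (B), 28,300 (C), 23,400 (A)
Winners (5 units): D, E, G, F, B.
E wins → own bid $37,700.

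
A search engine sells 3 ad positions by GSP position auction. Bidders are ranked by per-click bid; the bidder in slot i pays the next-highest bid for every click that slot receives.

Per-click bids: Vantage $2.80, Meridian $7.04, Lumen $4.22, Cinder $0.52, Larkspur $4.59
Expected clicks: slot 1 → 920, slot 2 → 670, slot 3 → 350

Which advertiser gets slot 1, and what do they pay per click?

Per-click bids in order: $7.04 (Meridian) > $4.59 (Larkspur) > $4.22 (Lumen) > $2.80 (Vantage) > …
Slot 1 goes to the first-ranked bidder, Meridian, who pays the next bid down: $4.59/click.

Meridian; $4.59 per click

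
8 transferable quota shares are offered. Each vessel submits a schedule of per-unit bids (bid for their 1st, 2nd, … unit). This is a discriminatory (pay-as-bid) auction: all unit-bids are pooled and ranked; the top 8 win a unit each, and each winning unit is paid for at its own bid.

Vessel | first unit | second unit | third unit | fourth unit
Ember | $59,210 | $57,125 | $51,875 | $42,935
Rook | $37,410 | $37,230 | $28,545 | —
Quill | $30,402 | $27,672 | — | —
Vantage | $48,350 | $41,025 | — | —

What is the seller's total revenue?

Total revenue: $375,160

Pooled unit-bids ranked (top 8): 59,210 (Ember-1), 57,125 (Ember-2), 51,875 (Ember-3), 48,350 (Vantage-1), 42,935 (Ember-4), 41,025 (Vantage-2), 37,410 (Rook-1), 37,230 (Rook-2)
Next rejected bid: $30,402 (not a price — pay-as-bid).
Each winning unit pays its own bid.
Revenue = 59,210 + 57,125 + 51,875 + 48,350 + 42,935 + 41,025 + 37,410 + 37,230 = $375,160.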